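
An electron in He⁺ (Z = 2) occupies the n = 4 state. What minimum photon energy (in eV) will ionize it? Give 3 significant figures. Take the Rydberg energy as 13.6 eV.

3.40 eV

E_n = −13.6 Z²/n² = −54.40/n² eV for Z = 2.
E_4 = −54.40/16 = −3.40 eV, so ionization (to E = 0) requires 3.40 eV.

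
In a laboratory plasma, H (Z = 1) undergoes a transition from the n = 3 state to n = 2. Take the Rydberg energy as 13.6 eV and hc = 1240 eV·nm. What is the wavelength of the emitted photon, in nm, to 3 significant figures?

ΔE = 13.60 × (1/2² − 1/3²) = 13.60 × 0.1389 = 1.889 eV.
λ = hc/ΔE = 1240 / 1.889 = 656 nm.
This line belongs to the Balmer series.

656 nm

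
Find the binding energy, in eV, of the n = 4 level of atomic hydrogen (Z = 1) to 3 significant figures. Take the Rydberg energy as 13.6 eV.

E_4 = −13.60/16 = −0.850 eV, so ionization (to E = 0) requires 0.850 eV.

0.850 eV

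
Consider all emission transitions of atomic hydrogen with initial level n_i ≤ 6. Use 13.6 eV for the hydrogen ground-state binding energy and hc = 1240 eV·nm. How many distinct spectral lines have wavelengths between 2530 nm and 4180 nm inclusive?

2

Enumerate all n_i → n_f pairs with 1 ≤ n_f < n_i ≤ 6 and compute λ = 1240 / [13.6·1·(1/n_f² − 1/n_i²)].
Lines falling in [2530, 4180] nm: 6→4 (2626 nm), 5→4 (4052 nm).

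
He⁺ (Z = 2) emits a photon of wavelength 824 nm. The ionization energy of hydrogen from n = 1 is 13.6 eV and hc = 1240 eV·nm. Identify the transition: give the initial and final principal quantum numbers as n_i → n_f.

n_i = 9, n_f = 5

The photon energy is ΔE = hc/λ = 1240 / 824 = 1.505 eV.
With Z = 2, ΔE = 54.40 × (1/n_f² − 1/n_i²), so 1/n_f² − 1/n_i² = 0.02766.
Trying n_f = 5 gives 1/n_i² = 0.01234, i.e. n_i ≈ 9; this pair matches.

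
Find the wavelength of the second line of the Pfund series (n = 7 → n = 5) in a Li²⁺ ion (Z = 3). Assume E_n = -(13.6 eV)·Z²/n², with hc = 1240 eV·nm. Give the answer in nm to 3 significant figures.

517 nm

The Pfund series terminates on n_f = 5; the second line has n_i = 5+2 = 7.
ΔE = 122.4 × (1/5² − 1/7²) = 2.398 eV.
λ = 1240 / 2.398 = 517 nm.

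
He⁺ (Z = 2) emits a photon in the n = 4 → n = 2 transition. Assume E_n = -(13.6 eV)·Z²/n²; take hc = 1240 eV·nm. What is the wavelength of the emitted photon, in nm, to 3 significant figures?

122 nm

For Z = 2 the level energies scale as Z², so the effective Rydberg energy is 13.6 × 4 = 54.40 eV.
ΔE = 54.40 × (1/2² − 1/4²) = 54.40 × 0.1875 = 10.20 eV.
λ = hc/ΔE = 1240 / 10.20 = 122 nm.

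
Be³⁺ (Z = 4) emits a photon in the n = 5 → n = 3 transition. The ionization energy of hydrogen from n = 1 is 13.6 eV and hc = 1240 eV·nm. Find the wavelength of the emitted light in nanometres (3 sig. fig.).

For Z = 4 the level energies scale as Z², so the effective Rydberg energy is 13.6 × 16 = 217.6 eV.
ΔE = 217.6 × (1/3² − 1/5²) = 217.6 × 0.07111 = 15.47 eV.
λ = hc/ΔE = 1240 / 15.47 = 80.1 nm.

80.1 nm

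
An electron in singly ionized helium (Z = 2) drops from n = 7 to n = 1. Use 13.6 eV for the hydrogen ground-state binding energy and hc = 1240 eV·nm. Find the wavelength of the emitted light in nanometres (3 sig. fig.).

For Z = 2 the level energies scale as Z², so the effective Rydberg energy is 13.6 × 4 = 54.40 eV.
ΔE = 54.40 × (1/1² − 1/7²) = 54.40 × 0.9796 = 53.29 eV.
λ = hc/ΔE = 1240 / 53.29 = 23.3 nm.

23.3 nm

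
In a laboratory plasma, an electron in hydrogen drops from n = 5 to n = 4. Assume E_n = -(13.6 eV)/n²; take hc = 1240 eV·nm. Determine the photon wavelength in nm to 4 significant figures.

4052 nm

ΔE = 13.60 × (1/4² − 1/5²) = 13.60 × 0.02250 = 0.3060 eV.
λ = hc/ΔE = 1240 / 0.3060 = 4052 nm.
This line belongs to the Brackett series.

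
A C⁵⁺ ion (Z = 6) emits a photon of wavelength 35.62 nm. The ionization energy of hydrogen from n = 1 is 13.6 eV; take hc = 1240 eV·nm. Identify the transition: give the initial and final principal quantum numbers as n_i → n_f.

The photon energy is ΔE = hc/λ = 1240 / 35.62 = 34.81 eV.
With Z = 6, ΔE = 489.6 × (1/n_f² − 1/n_i²), so 1/n_f² − 1/n_i² = 0.07110.
Trying n_f = 3 gives 1/n_i² = 0.04001, i.e. n_i ≈ 5; this pair matches.

n_i = 5, n_f = 3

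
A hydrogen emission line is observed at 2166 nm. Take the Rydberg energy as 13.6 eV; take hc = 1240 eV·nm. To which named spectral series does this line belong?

ΔE = 1240/2166 = 0.5725 eV.
This matches 13.6 × (1/4² − 1/7²), so n_f = 4: the Brackett series.

Brackett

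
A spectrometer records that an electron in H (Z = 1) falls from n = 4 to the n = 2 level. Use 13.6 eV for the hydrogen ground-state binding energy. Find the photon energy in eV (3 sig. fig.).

2.55 eV

E_4 = −13.60/16 = −0.8500 eV and E_2 = −13.60/4 = −3.400 eV.
The photon energy is |E_4 − E_2| = 2.55 eV.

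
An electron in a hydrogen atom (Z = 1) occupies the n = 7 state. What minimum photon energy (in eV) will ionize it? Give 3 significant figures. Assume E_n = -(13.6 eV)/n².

0.278 eV

E_7 = −13.60/49 = −0.278 eV, so ionization (to E = 0) requires 0.278 eV.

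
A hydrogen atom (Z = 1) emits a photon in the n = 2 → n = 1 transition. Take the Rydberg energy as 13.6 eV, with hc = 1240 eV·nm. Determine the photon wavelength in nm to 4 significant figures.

121.6 nm

ΔE = 13.60 × (1/1² − 1/2²) = 13.60 × 0.7500 = 10.20 eV.
λ = hc/ΔE = 1240 / 10.20 = 121.6 nm.
This line belongs to the Lyman series.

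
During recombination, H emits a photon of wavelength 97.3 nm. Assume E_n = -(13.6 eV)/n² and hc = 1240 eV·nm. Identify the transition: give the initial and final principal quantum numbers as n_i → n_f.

The photon energy is ΔE = hc/λ = 1240 / 97.3 = 12.74 eV.
With Z = 1, ΔE = 13.60 × (1/n_f² − 1/n_i²), so 1/n_f² − 1/n_i² = 0.9371.
Trying n_f = 1 gives 1/n_i² = 0.06293, i.e. n_i ≈ 4; this pair matches.

n_i = 4, n_f = 1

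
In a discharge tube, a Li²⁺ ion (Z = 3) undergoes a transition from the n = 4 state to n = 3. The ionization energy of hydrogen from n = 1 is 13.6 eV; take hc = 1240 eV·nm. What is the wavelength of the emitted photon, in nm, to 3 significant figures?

For Z = 3 the level energies scale as Z², so the effective Rydberg energy is 13.6 × 9 = 122.4 eV.
ΔE = 122.4 × (1/3² − 1/4²) = 122.4 × 0.04861 = 5.950 eV.
λ = hc/ΔE = 1240 / 5.950 = 208 nm.

208 nm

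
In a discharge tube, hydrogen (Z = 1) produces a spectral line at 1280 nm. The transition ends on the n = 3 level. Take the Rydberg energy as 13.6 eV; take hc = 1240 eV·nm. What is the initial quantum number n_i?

The photon energy is ΔE = hc/λ = 1240 / 1280 = 0.9688 eV.
With Z = 1, ΔE = 13.60 × (1/n_f² − 1/n_i²), so 1/n_f² − 1/n_i² = 0.07123.
With n_f = 3: 1/n_i² = 1/9 − 0.07123 = 0.03988, so n_i ≈ 5.01.

n_i = 5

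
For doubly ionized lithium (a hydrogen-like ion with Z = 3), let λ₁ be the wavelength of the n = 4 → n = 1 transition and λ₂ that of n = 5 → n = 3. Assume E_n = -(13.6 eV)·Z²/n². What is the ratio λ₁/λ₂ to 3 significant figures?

0.0759

λ ∝ 1/ΔE ∝ 1/(1/n_f² − 1/n_i²), and the Z² and hc factors cancel in the ratio.
λ₁/λ₂ = (1/3² − 1/5²)/(1/1² − 1/4²) = 0.07111/0.9375 = 0.0759.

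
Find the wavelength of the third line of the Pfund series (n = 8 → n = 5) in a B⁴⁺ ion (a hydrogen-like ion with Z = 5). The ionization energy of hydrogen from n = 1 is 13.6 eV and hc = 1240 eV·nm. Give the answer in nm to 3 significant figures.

150 nm

The Pfund series terminates on n_f = 5; the third line has n_i = 5+3 = 8.
ΔE = 340.0 × (1/5² − 1/8²) = 8.288 eV.
λ = 1240 / 8.288 = 150 nm.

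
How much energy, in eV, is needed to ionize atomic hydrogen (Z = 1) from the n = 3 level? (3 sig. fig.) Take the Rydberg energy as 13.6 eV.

1.51 eV

E_3 = −13.60/9 = −1.51 eV, so ionization (to E = 0) requires 1.51 eV.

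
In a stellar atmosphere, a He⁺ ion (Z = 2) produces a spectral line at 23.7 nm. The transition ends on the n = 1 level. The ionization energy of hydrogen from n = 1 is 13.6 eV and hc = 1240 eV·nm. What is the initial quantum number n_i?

n_i = 5

The photon energy is ΔE = hc/λ = 1240 / 23.7 = 52.32 eV.
With Z = 2, ΔE = 54.40 × (1/n_f² − 1/n_i²), so 1/n_f² − 1/n_i² = 0.9618.
With n_f = 1: 1/n_i² = 1/1 − 0.9618 = 0.03822, so n_i ≈ 5.11.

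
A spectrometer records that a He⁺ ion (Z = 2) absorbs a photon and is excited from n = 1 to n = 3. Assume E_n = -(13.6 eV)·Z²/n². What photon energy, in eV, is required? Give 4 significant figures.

The Bohr energies scale as Z², so for Z = 2: E_n = −54.40/n² eV.
E_3 = −54.40/9 = −6.044 eV and E_1 = −54.40/1 = −54.40 eV.
The photon energy is |E_3 − E_1| = 48.36 eV.

48.36 eV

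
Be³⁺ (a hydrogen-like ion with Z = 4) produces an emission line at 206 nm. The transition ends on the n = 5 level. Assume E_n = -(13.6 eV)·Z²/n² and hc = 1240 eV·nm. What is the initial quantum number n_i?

The photon energy is ΔE = hc/λ = 1240 / 206 = 6.019 eV.
With Z = 4, ΔE = 217.6 × (1/n_f² − 1/n_i²), so 1/n_f² − 1/n_i² = 0.02766.
With n_f = 5: 1/n_i² = 1/25 − 0.02766 = 0.01234, so n_i ≈ 9.00.

n_i = 9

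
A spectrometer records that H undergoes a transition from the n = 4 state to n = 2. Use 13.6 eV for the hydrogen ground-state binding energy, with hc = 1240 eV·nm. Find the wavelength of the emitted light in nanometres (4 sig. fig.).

486.3 nm

ΔE = 13.60 × (1/2² − 1/4²) = 13.60 × 0.1875 = 2.550 eV.
λ = hc/ΔE = 1240 / 2.550 = 486.3 nm.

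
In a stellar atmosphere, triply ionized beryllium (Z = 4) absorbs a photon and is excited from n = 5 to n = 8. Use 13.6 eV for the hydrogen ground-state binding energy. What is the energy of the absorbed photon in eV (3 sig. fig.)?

5.30 eV

The Bohr energies scale as Z², so for Z = 4: E_n = −217.6/n² eV.
E_8 = −217.6/64 = −3.400 eV and E_5 = −217.6/25 = −8.704 eV.
The photon energy is |E_8 − E_5| = 5.30 eV.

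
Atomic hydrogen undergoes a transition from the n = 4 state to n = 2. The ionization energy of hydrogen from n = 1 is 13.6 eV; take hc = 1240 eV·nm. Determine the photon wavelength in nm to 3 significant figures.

486 nm

ΔE = 13.60 × (1/2² − 1/4²) = 13.60 × 0.1875 = 2.550 eV.
λ = hc/ΔE = 1240 / 2.550 = 486 nm.
This line belongs to the Balmer series.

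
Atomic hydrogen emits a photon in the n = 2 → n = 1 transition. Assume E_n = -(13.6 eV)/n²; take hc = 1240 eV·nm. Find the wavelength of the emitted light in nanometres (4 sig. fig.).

121.6 nm

ΔE = 13.60 × (1/1² − 1/2²) = 13.60 × 0.7500 = 10.20 eV.
λ = hc/ΔE = 1240 / 10.20 = 121.6 nm.
This line belongs to the Lyman series.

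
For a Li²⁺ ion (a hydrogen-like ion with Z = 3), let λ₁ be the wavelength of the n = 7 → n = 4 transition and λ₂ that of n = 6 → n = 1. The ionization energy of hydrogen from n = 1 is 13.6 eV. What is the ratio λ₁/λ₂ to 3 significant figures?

23.1

λ ∝ 1/ΔE ∝ 1/(1/n_f² − 1/n_i²), and the Z² and hc factors cancel in the ratio.
λ₁/λ₂ = (1/1² − 1/6²)/(1/4² − 1/7²) = 0.9722/0.04209 = 23.1.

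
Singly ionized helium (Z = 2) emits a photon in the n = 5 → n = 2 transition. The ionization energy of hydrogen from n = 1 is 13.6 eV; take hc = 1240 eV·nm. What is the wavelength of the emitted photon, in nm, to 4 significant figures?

108.5 nm

For Z = 2 the level energies scale as Z², so the effective Rydberg energy is 13.6 × 4 = 54.40 eV.
ΔE = 54.40 × (1/2² − 1/5²) = 54.40 × 0.2100 = 11.42 eV.
λ = hc/ΔE = 1240 / 11.42 = 108.5 nm.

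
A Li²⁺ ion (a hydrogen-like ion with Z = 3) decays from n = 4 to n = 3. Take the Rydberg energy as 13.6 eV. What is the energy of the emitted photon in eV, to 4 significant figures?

5.950 eV

The Bohr energies scale as Z², so for Z = 3: E_n = −122.4/n² eV.
E_4 = −122.4/16 = −7.650 eV and E_3 = −122.4/9 = −13.60 eV.
The photon energy is |E_4 − E_3| = 5.950 eV.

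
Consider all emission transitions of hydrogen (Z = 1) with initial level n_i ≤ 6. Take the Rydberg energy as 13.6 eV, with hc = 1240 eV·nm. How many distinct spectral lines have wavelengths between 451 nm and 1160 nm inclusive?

3

Enumerate all n_i → n_f pairs with 1 ≤ n_f < n_i ≤ 6 and compute λ = 1240 / [13.6·1·(1/n_f² − 1/n_i²)].
Lines falling in [451, 1160] nm: 4→2 (486.3 nm), 3→2 (656.5 nm), 6→3 (1094 nm).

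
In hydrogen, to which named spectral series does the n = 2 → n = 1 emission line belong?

The series is set by the lower level: n_f = 1 is the Lyman series.

Lyman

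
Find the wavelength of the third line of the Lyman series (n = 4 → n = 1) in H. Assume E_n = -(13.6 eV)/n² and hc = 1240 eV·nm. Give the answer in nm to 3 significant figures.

The Lyman series terminates on n_f = 1; the third line has n_i = 1+3 = 4.
ΔE = 13.60 × (1/1² − 1/4²) = 12.75 eV.
λ = 1240 / 12.75 = 97.3 nm.

97.3 nm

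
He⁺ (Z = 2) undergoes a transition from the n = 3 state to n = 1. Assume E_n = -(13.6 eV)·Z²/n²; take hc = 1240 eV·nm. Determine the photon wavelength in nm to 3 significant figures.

25.6 nm

For Z = 2 the level energies scale as Z², so the effective Rydberg energy is 13.6 × 4 = 54.40 eV.
ΔE = 54.40 × (1/1² − 1/3²) = 54.40 × 0.8889 = 48.36 eV.
λ = hc/ΔE = 1240 / 48.36 = 25.6 nm.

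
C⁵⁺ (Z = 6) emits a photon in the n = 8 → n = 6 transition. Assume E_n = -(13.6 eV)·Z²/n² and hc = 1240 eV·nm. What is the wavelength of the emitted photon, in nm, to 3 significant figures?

For Z = 6 the level energies scale as Z², so the effective Rydberg energy is 13.6 × 36 = 489.6 eV.
ΔE = 489.6 × (1/6² − 1/8²) = 489.6 × 0.01215 = 5.950 eV.
λ = hc/ΔE = 1240 / 5.950 = 208 nm.

208 nm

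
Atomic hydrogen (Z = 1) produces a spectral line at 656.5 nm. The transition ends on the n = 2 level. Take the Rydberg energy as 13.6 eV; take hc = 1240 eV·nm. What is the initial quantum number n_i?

The photon energy is ΔE = hc/λ = 1240 / 656.5 = 1.889 eV.
With Z = 1, ΔE = 13.60 × (1/n_f² − 1/n_i²), so 1/n_f² − 1/n_i² = 0.1389.
With n_f = 2: 1/n_i² = 1/4 − 0.1389 = 0.1111, so n_i ≈ 3.00.

n_i = 3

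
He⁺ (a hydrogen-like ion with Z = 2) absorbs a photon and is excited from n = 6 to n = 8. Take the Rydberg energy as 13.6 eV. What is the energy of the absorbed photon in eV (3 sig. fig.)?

0.661 eV

The Bohr energies scale as Z², so for Z = 2: E_n = −54.40/n² eV.
E_8 = −54.40/64 = −0.8500 eV and E_6 = −54.40/36 = −1.511 eV.
The photon energy is |E_8 − E_6| = 0.661 eV.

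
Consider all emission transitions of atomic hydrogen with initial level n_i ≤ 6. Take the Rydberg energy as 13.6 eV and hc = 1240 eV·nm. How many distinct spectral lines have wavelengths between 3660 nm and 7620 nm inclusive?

2

Enumerate all n_i → n_f pairs with 1 ≤ n_f < n_i ≤ 6 and compute λ = 1240 / [13.6·1·(1/n_f² − 1/n_i²)].
Lines falling in [3660, 7620] nm: 5→4 (4052 nm), 6→5 (7460 nm).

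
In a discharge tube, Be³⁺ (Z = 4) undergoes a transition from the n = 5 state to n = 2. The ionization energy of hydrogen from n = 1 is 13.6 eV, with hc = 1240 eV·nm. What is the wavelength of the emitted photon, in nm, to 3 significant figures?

For Z = 4 the level energies scale as Z², so the effective Rydberg energy is 13.6 × 16 = 217.6 eV.
ΔE = 217.6 × (1/2² − 1/5²) = 217.6 × 0.2100 = 45.70 eV.
λ = hc/ΔE = 1240 / 45.70 = 27.1 nm.

27.1 nm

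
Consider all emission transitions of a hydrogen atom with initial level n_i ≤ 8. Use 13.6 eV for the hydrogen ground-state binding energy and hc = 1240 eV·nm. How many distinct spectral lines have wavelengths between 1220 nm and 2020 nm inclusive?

3

Enumerate all n_i → n_f pairs with 1 ≤ n_f < n_i ≤ 8 and compute λ = 1240 / [13.6·1·(1/n_f² − 1/n_i²)].
Lines falling in [1220, 2020] nm: 5→3 (1282 nm), 4→3 (1876 nm), 8→4 (1945 nm).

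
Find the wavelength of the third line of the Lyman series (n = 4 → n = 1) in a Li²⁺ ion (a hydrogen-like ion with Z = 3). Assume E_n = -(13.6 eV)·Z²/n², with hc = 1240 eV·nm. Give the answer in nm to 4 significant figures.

The Lyman series terminates on n_f = 1; the third line has n_i = 1+3 = 4.
ΔE = 122.4 × (1/1² − 1/4²) = 114.8 eV.
λ = 1240 / 114.8 = 10.81 nm.

10.81 nm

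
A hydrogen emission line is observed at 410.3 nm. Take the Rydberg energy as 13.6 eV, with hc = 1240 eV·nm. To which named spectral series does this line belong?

ΔE = 1240/410.3 = 3.022 eV.
This matches 13.6 × (1/2² − 1/6²), so n_f = 2: the Balmer series.

Balmer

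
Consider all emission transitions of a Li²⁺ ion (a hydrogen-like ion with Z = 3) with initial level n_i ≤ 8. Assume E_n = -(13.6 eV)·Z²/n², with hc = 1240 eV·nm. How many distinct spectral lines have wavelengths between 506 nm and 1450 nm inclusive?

Enumerate all n_i → n_f pairs with 1 ≤ n_f < n_i ≤ 8 and compute λ = 1240 / [13.6·9·(1/n_f² − 1/n_i²)].
Lines falling in [506, 1450] nm: 7→5 (517.1 nm), 6→5 (828.9 nm), 8→6 (833.6 nm), 7→6 (1375 nm).

4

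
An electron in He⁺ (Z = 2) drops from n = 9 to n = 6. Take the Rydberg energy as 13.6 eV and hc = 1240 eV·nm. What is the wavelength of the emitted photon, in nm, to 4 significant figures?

1477 nm

For Z = 2 the level energies scale as Z², so the effective Rydberg energy is 13.6 × 4 = 54.40 eV.
ΔE = 54.40 × (1/6² − 1/9²) = 54.40 × 0.01543 = 0.8395 eV.
λ = hc/ΔE = 1240 / 0.8395 = 1477 nm.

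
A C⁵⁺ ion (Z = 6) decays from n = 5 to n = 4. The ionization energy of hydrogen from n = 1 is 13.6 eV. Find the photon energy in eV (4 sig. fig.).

The Bohr energies scale as Z², so for Z = 6: E_n = −489.6/n² eV.
E_5 = −489.6/25 = −19.58 eV and E_4 = −489.6/16 = −30.60 eV.
The photon energy is |E_5 − E_4| = 11.02 eV.

11.02 eV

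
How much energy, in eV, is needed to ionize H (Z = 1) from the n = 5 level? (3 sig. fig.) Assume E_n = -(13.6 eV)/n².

E_5 = −13.60/25 = −0.544 eV, so ionization (to E = 0) requires 0.544 eV.

0.544 eV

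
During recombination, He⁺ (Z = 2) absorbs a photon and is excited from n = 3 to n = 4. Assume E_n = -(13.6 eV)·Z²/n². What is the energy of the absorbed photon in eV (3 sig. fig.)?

2.64 eV

The Bohr energies scale as Z², so for Z = 2: E_n = −54.40/n² eV.
E_4 = −54.40/16 = −3.400 eV and E_3 = −54.40/9 = −6.044 eV.
The photon energy is |E_4 − E_3| = 2.64 eV.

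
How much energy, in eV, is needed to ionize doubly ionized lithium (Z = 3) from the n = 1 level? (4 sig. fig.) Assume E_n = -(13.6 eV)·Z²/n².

122.4 eV

E_n = −13.6 Z²/n² = −122.4/n² eV for Z = 3.
E_1 = −122.4/1 = −122.4 eV, so ionization (to E = 0) requires 122.4 eV.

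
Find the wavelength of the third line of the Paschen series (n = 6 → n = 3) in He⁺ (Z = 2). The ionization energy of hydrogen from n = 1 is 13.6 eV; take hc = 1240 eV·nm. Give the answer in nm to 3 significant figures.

274 nm

The Paschen series terminates on n_f = 3; the third line has n_i = 3+3 = 6.
ΔE = 54.40 × (1/3² − 1/6²) = 4.533 eV.
λ = 1240 / 4.533 = 274 nm.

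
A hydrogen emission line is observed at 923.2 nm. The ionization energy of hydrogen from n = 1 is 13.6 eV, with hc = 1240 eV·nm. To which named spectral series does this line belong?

Paschen

ΔE = 1240/923.2 = 1.343 eV.
This matches 13.6 × (1/3² − 1/9²), so n_f = 3: the Paschen series.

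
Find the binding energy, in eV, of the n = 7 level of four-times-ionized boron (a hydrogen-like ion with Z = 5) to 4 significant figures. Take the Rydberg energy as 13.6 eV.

E_n = −13.6 Z²/n² = −340.0/n² eV for Z = 5.
E_7 = −340.0/49 = −6.939 eV, so ionization (to E = 0) requires 6.939 eV.

6.939 eV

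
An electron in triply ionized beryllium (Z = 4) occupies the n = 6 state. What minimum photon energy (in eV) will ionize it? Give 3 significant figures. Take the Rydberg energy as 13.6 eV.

6.04 eV

E_n = −13.6 Z²/n² = −217.6/n² eV for Z = 4.
E_6 = −217.6/36 = −6.04 eV, so ionization (to E = 0) requires 6.04 eV.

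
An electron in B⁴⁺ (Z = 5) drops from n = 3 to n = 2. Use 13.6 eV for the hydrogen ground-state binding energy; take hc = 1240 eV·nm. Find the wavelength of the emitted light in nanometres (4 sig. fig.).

26.26 nm

For Z = 5 the level energies scale as Z², so the effective Rydberg energy is 13.6 × 25 = 340.0 eV.
ΔE = 340.0 × (1/2² − 1/3²) = 340.0 × 0.1389 = 47.22 eV.
λ = hc/ΔE = 1240 / 47.22 = 26.26 nm.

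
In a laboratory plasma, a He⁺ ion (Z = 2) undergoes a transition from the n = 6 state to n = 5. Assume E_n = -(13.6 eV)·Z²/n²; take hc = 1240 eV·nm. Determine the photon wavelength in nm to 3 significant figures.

1860 nm

For Z = 2 the level energies scale as Z², so the effective Rydberg energy is 13.6 × 4 = 54.40 eV.
ΔE = 54.40 × (1/5² − 1/6²) = 54.40 × 0.01222 = 0.6649 eV.
λ = hc/ΔE = 1240 / 0.6649 = 1860 nm.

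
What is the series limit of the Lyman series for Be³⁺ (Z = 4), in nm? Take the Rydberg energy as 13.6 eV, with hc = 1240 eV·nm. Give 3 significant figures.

The Lyman series has lower level n_f = 1; the series limit corresponds to n_i → ∞.
ΔE_max = 13.6 × 16 / 1² = 217.6 eV.
λ_min = 1240 / 217.6 = 5.70 nm.

5.70 nm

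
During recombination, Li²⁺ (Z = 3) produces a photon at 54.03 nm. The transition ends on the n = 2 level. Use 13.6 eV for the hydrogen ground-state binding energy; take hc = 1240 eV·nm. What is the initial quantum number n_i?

n_i = 4

The photon energy is ΔE = hc/λ = 1240 / 54.03 = 22.95 eV.
With Z = 3, ΔE = 122.4 × (1/n_f² − 1/n_i²), so 1/n_f² − 1/n_i² = 0.1875.
With n_f = 2: 1/n_i² = 1/4 − 0.1875 = 0.06250, so n_i ≈ 4.00.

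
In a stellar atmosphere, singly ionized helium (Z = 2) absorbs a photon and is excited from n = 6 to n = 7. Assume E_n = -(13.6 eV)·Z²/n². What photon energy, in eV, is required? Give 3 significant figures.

0.401 eV

The Bohr energies scale as Z², so for Z = 2: E_n = −54.40/n² eV.
E_7 = −54.40/49 = −1.110 eV and E_6 = −54.40/36 = −1.511 eV.
The photon energy is |E_7 − E_6| = 0.401 eV.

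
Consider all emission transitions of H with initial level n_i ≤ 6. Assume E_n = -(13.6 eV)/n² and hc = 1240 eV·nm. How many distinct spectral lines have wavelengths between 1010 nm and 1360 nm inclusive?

Enumerate all n_i → n_f pairs with 1 ≤ n_f < n_i ≤ 6 and compute λ = 1240 / [13.6·1·(1/n_f² − 1/n_i²)].
Lines falling in [1010, 1360] nm: 6→3 (1094 nm), 5→3 (1282 nm).

2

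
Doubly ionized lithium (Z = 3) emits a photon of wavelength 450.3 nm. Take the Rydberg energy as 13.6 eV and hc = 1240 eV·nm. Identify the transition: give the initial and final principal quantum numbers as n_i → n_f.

n_i = 5, n_f = 4

The photon energy is ΔE = hc/λ = 1240 / 450.3 = 2.754 eV.
With Z = 3, ΔE = 122.4 × (1/n_f² − 1/n_i²), so 1/n_f² − 1/n_i² = 0.02250.
Trying n_f = 4 gives 1/n_i² = 0.04000, i.e. n_i ≈ 5; this pair matches.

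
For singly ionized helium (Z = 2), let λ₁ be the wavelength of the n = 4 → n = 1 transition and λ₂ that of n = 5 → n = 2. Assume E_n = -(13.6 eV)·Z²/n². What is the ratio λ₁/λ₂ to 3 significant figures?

0.224

λ ∝ 1/ΔE ∝ 1/(1/n_f² − 1/n_i²), and the Z² and hc factors cancel in the ratio.
λ₁/λ₂ = (1/2² − 1/5²)/(1/1² − 1/4²) = 0.2100/0.9375 = 0.224.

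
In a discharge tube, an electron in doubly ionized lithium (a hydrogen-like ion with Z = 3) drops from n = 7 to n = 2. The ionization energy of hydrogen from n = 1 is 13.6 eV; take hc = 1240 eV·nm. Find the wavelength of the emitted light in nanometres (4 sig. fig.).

For Z = 3 the level energies scale as Z², so the effective Rydberg energy is 13.6 × 9 = 122.4 eV.
ΔE = 122.4 × (1/2² − 1/7²) = 122.4 × 0.2296 = 28.10 eV.
λ = hc/ΔE = 1240 / 28.10 = 44.12 nm.

44.12 nm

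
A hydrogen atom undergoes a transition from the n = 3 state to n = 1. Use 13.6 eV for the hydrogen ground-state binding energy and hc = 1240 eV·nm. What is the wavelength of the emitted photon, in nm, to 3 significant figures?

ΔE = 13.60 × (1/1² − 1/3²) = 13.60 × 0.8889 = 12.09 eV.
λ = hc/ΔE = 1240 / 12.09 = 103 nm.

103 nm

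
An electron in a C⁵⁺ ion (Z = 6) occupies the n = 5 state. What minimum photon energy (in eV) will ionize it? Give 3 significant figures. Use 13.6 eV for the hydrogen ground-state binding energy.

19.6 eV

E_n = −13.6 Z²/n² = −489.6/n² eV for Z = 6.
E_5 = −489.6/25 = −19.6 eV, so ionization (to E = 0) requires 19.6 eV.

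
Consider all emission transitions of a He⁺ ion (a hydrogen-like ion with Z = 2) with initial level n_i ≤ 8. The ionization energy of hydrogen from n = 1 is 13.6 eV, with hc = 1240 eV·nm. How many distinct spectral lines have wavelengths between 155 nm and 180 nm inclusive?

Enumerate all n_i → n_f pairs with 1 ≤ n_f < n_i ≤ 8 and compute λ = 1240 / [13.6·4·(1/n_f² − 1/n_i²)].
Lines falling in [155, 180] nm: 3→2 (164.1 nm).

1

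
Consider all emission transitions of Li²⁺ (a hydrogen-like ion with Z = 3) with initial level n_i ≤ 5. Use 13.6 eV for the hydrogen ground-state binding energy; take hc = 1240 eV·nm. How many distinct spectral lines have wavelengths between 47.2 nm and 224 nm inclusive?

Enumerate all n_i → n_f pairs with 1 ≤ n_f < n_i ≤ 5 and compute λ = 1240 / [13.6·9·(1/n_f² − 1/n_i²)].
Lines falling in [47.2, 224] nm: 5→2 (48.24 nm), 4→2 (54.03 nm), 3→2 (72.94 nm), 5→3 (142.5 nm), 4→3 (208.4 nm).

5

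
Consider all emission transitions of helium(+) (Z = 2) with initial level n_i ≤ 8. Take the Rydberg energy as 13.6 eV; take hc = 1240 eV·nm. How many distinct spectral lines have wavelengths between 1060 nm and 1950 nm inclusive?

3

Enumerate all n_i → n_f pairs with 1 ≤ n_f < n_i ≤ 8 and compute λ = 1240 / [13.6·4·(1/n_f² − 1/n_i²)].
Lines falling in [1060, 1950] nm: 7→5 (1163 nm), 6→5 (1865 nm), 8→6 (1876 nm).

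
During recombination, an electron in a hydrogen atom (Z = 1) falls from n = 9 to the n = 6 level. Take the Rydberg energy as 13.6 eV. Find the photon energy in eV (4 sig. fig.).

0.2099 eV

E_9 = −13.60/81 = −0.1679 eV and E_6 = −13.60/36 = −0.3778 eV.
The photon energy is |E_9 − E_6| = 0.2099 eV.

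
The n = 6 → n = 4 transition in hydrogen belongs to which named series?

The series is set by the lower level: n_f = 4 is the Brackett series.

Brackett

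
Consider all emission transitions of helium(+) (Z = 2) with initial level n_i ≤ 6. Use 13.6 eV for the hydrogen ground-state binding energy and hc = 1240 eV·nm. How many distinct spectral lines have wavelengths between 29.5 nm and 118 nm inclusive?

Enumerate all n_i → n_f pairs with 1 ≤ n_f < n_i ≤ 6 and compute λ = 1240 / [13.6·4·(1/n_f² − 1/n_i²)].
Lines falling in [29.5, 118] nm: 2→1 (30.39 nm), 6→2 (102.6 nm), 5→2 (108.5 nm).

3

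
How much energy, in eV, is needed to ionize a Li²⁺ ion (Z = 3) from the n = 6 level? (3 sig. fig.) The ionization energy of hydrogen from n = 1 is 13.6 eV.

3.40 eV

E_n = −13.6 Z²/n² = −122.4/n² eV for Z = 3.
E_6 = −122.4/36 = −3.40 eV, so ionization (to E = 0) requires 3.40 eV.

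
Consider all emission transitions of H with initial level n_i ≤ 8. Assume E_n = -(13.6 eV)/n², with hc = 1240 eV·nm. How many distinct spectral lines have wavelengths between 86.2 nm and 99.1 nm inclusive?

Enumerate all n_i → n_f pairs with 1 ≤ n_f < n_i ≤ 8 and compute λ = 1240 / [13.6·1·(1/n_f² − 1/n_i²)].
Lines falling in [86.2, 99.1] nm: 8→1 (92.62 nm), 7→1 (93.08 nm), 6→1 (93.78 nm), 5→1 (94.98 nm), 4→1 (97.25 nm).

5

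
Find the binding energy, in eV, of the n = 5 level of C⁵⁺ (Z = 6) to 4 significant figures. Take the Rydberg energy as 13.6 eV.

19.58 eV

E_n = −13.6 Z²/n² = −489.6/n² eV for Z = 6.
E_5 = −489.6/25 = −19.58 eV, so ionization (to E = 0) requires 19.58 eV.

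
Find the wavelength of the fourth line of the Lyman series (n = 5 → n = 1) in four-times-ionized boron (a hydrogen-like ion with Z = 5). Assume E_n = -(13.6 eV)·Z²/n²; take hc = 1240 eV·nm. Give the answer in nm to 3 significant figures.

3.80 nm

The Lyman series terminates on n_f = 1; the fourth line has n_i = 1+4 = 5.
ΔE = 340.0 × (1/1² − 1/5²) = 326.4 eV.
λ = 1240 / 326.4 = 3.80 nm.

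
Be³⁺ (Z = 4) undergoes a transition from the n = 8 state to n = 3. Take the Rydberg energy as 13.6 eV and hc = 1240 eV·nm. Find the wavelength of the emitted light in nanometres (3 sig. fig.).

59.7 nm

For Z = 4 the level energies scale as Z², so the effective Rydberg energy is 13.6 × 16 = 217.6 eV.
ΔE = 217.6 × (1/3² − 1/8²) = 217.6 × 0.09549 = 20.78 eV.
λ = hc/ΔE = 1240 / 20.78 = 59.7 nm.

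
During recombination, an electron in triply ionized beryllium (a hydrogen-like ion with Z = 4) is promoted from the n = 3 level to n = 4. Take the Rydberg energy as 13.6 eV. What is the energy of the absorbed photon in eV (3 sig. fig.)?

The Bohr energies scale as Z², so for Z = 4: E_n = −217.6/n² eV.
E_4 = −217.6/16 = −13.60 eV and E_3 = −217.6/9 = −24.18 eV.
The photon energy is |E_4 − E_3| = 10.6 eV.

10.6 eV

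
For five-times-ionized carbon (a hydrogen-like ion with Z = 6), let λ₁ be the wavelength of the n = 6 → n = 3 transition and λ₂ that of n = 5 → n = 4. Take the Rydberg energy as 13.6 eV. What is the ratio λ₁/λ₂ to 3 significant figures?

λ ∝ 1/ΔE ∝ 1/(1/n_f² − 1/n_i²), and the Z² and hc factors cancel in the ratio.
λ₁/λ₂ = (1/4² − 1/5²)/(1/3² − 1/6²) = 0.02250/0.08333 = 0.270.

0.270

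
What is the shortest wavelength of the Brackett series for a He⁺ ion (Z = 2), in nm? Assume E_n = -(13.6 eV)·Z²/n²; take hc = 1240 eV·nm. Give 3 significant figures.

The Brackett series has lower level n_f = 4; the series limit corresponds to n_i → ∞.
ΔE_max = 13.6 × 4 / 4² = 3.400 eV.
λ_min = 1240 / 3.400 = 365 nm.

365 nm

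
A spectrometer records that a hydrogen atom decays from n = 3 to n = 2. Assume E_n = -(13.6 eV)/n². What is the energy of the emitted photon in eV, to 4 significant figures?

1.889 eV

E_3 = −13.60/9 = −1.511 eV and E_2 = −13.60/4 = −3.400 eV.
The photon energy is |E_3 − E_2| = 1.889 eV.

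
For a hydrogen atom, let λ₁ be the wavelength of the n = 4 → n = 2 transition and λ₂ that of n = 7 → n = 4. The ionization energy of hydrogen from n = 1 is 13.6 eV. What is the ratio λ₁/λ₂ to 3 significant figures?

0.224

λ ∝ 1/ΔE ∝ 1/(1/n_f² − 1/n_i²), and the Z² and hc factors cancel in the ratio.
λ₁/λ₂ = (1/4² − 1/7²)/(1/2² − 1/4²) = 0.04209/0.1875 = 0.224.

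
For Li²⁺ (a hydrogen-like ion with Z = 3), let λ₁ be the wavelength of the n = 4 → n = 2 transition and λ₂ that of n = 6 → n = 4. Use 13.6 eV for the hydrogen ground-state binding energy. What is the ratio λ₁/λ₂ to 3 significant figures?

λ ∝ 1/ΔE ∝ 1/(1/n_f² − 1/n_i²), and the Z² and hc factors cancel in the ratio.
λ₁/λ₂ = (1/4² − 1/6²)/(1/2² − 1/4²) = 0.03472/0.1875 = 0.185.

0.185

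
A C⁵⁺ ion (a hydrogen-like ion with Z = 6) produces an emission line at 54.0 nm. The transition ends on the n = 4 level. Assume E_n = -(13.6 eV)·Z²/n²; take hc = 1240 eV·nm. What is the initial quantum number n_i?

n_i = 8

The photon energy is ΔE = hc/λ = 1240 / 54.0 = 22.96 eV.
With Z = 6, ΔE = 489.6 × (1/n_f² − 1/n_i²), so 1/n_f² − 1/n_i² = 0.04690.
With n_f = 4: 1/n_i² = 1/16 − 0.04690 = 0.01560, so n_i ≈ 8.01.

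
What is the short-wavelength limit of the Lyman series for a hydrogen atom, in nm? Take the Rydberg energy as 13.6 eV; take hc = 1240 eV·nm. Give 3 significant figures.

The Lyman series has lower level n_f = 1; the series limit corresponds to n_i → ∞.
ΔE_max = 13.6 × 1 / 1² = 13.60 eV.
λ_min = 1240 / 13.60 = 91.2 nm.

91.2 nm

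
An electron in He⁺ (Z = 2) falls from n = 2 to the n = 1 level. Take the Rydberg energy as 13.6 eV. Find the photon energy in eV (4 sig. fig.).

40.80 eV

The Bohr energies scale as Z², so for Z = 2: E_n = −54.40/n² eV.
E_2 = −54.40/4 = −13.60 eV and E_1 = −54.40/1 = −54.40 eV.
The photon energy is |E_2 − E_1| = 40.80 eV.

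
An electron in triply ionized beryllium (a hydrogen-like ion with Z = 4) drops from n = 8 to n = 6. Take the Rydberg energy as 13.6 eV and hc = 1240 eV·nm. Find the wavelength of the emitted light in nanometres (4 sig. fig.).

468.9 nm

For Z = 4 the level energies scale as Z², so the effective Rydberg energy is 13.6 × 16 = 217.6 eV.
ΔE = 217.6 × (1/6² − 1/8²) = 217.6 × 0.01215 = 2.644 eV.
λ = hc/ΔE = 1240 / 2.644 = 468.9 nm.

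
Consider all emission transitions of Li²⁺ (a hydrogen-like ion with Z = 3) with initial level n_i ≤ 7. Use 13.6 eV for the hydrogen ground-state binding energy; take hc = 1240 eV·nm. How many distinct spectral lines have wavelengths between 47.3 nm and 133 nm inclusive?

5

Enumerate all n_i → n_f pairs with 1 ≤ n_f < n_i ≤ 7 and compute λ = 1240 / [13.6·9·(1/n_f² − 1/n_i²)].
Lines falling in [47.3, 133] nm: 5→2 (48.24 nm), 4→2 (54.03 nm), 3→2 (72.94 nm), 7→3 (111.7 nm), 6→3 (121.6 nm).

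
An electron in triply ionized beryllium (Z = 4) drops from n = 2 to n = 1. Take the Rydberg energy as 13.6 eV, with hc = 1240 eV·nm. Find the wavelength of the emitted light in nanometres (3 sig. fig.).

7.60 nm

For Z = 4 the level energies scale as Z², so the effective Rydberg energy is 13.6 × 16 = 217.6 eV.
ΔE = 217.6 × (1/1² − 1/2²) = 217.6 × 0.7500 = 163.2 eV.
λ = hc/ΔE = 1240 / 163.2 = 7.60 nm.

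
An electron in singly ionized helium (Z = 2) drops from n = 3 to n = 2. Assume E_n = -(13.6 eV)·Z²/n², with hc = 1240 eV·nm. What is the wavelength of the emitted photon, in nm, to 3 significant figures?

For Z = 2 the level energies scale as Z², so the effective Rydberg energy is 13.6 × 4 = 54.40 eV.
ΔE = 54.40 × (1/2² − 1/3²) = 54.40 × 0.1389 = 7.556 eV.
λ = hc/ΔE = 1240 / 7.556 = 164 nm.

164 nm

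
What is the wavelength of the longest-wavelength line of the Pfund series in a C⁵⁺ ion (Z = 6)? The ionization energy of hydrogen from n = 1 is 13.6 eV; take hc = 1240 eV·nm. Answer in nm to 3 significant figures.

The Pfund series terminates on n_f = 5; the first line has n_i = 5+1 = 6.
ΔE = 489.6 × (1/5² − 1/6²) = 5.984 eV.
λ = 1240 / 5.984 = 207 nm.

207 nm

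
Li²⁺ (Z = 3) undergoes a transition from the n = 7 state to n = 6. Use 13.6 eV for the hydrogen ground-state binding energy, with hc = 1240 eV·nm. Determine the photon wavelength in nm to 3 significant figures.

1370 nm

For Z = 3 the level energies scale as Z², so the effective Rydberg energy is 13.6 × 9 = 122.4 eV.
ΔE = 122.4 × (1/6² − 1/7²) = 122.4 × 0.007370 = 0.9020 eV.
λ = hc/ΔE = 1240 / 0.9020 = 1370 nm.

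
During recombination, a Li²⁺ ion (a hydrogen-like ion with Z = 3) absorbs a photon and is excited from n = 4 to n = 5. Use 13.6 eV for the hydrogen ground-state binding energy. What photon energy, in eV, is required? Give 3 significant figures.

2.75 eV

The Bohr energies scale as Z², so for Z = 3: E_n = −122.4/n² eV.
E_5 = −122.4/25 = −4.896 eV and E_4 = −122.4/16 = −7.650 eV.
The photon energy is |E_5 − E_4| = 2.75 eV.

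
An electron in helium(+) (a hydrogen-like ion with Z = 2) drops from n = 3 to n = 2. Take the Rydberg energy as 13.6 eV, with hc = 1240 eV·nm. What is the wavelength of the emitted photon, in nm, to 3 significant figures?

164 nm

For Z = 2 the level energies scale as Z², so the effective Rydberg energy is 13.6 × 4 = 54.40 eV.
ΔE = 54.40 × (1/2² − 1/3²) = 54.40 × 0.1389 = 7.556 eV.
λ = hc/ΔE = 1240 / 7.556 = 164 nm.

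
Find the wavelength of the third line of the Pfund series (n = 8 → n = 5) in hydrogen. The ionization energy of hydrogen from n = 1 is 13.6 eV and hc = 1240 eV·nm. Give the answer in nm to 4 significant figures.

The Pfund series terminates on n_f = 5; the third line has n_i = 5+3 = 8.
ΔE = 13.60 × (1/5² − 1/8²) = 0.3315 eV.
λ = 1240 / 0.3315 = 3741 nm.

3741 nm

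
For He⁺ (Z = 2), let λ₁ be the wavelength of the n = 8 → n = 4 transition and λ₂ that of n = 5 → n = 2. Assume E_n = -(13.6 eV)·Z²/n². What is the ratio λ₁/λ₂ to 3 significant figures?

λ ∝ 1/ΔE ∝ 1/(1/n_f² − 1/n_i²), and the Z² and hc factors cancel in the ratio.
λ₁/λ₂ = (1/2² − 1/5²)/(1/4² − 1/8²) = 0.2100/0.04688 = 4.48.

4.48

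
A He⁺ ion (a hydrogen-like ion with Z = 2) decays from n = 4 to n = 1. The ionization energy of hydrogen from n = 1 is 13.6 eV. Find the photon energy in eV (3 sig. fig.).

The Bohr energies scale as Z², so for Z = 2: E_n = −54.40/n² eV.
E_4 = −54.40/16 = −3.400 eV and E_1 = −54.40/1 = −54.40 eV.
The photon energy is |E_4 − E_1| = 51.0 eV.

51.0 eV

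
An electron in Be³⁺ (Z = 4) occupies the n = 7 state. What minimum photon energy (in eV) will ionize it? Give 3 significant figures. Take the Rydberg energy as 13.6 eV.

4.44 eV

E_n = −13.6 Z²/n² = −217.6/n² eV for Z = 4.
E_7 = −217.6/49 = −4.44 eV, so ionization (to E = 0) requires 4.44 eV.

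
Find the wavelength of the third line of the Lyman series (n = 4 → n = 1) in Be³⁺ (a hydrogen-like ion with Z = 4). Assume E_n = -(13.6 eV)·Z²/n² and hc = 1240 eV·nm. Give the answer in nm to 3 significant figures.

6.08 nm

The Lyman series terminates on n_f = 1; the third line has n_i = 1+3 = 4.
ΔE = 217.6 × (1/1² − 1/4²) = 204.0 eV.
λ = 1240 / 204.0 = 6.08 nm.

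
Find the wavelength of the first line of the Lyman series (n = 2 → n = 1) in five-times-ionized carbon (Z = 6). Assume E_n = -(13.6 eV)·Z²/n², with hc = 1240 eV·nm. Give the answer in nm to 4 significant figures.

3.377 nm

The Lyman series terminates on n_f = 1; the first line has n_i = 1+1 = 2.
ΔE = 489.6 × (1/1² − 1/2²) = 367.2 eV.
λ = 1240 / 367.2 = 3.377 nm.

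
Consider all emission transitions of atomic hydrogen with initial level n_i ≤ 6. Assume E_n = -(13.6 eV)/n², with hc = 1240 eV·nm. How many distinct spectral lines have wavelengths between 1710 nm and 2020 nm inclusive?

Enumerate all n_i → n_f pairs with 1 ≤ n_f < n_i ≤ 6 and compute λ = 1240 / [13.6·1·(1/n_f² − 1/n_i²)].
Lines falling in [1710, 2020] nm: 4→3 (1876 nm).

1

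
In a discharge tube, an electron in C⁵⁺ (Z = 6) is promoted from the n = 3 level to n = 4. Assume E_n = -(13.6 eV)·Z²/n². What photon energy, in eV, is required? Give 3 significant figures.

23.8 eV

The Bohr energies scale as Z², so for Z = 6: E_n = −489.6/n² eV.
E_4 = −489.6/16 = −30.60 eV and E_3 = −489.6/9 = −54.40 eV.
The photon energy is |E_4 − E_3| = 23.8 eV.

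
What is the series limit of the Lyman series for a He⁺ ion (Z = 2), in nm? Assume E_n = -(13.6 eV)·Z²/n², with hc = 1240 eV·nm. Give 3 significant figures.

The Lyman series has lower level n_f = 1; the series limit corresponds to n_i → ∞.
ΔE_max = 13.6 × 4 / 1² = 54.40 eV.
λ_min = 1240 / 54.40 = 22.8 nm.

22.8 nm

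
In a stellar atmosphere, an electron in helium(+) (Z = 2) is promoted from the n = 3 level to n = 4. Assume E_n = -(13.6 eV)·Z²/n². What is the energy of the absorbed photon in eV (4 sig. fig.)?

The Bohr energies scale as Z², so for Z = 2: E_n = −54.40/n² eV.
E_4 = −54.40/16 = −3.400 eV and E_3 = −54.40/9 = −6.044 eV.
The photon energy is |E_4 − E_3| = 2.644 eV.

2.644 eV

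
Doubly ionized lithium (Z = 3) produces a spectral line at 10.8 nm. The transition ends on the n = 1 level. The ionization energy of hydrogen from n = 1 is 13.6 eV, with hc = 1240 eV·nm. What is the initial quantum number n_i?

The photon energy is ΔE = hc/λ = 1240 / 10.8 = 114.8 eV.
With Z = 3, ΔE = 122.4 × (1/n_f² − 1/n_i²), so 1/n_f² − 1/n_i² = 0.9380.
With n_f = 1: 1/n_i² = 1/1 − 0.9380 = 0.06197, so n_i ≈ 4.02.

n_i = 4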